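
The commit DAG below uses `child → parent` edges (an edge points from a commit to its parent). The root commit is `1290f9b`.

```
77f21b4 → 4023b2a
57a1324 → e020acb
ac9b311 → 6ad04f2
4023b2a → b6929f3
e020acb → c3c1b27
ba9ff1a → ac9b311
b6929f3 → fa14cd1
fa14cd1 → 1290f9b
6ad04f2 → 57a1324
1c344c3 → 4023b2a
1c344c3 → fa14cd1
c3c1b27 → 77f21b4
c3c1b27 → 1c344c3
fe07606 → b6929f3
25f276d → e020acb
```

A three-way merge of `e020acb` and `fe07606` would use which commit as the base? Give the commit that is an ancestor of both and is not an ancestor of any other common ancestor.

Ancestors of e020acb: {1290f9b, 1c344c3, 4023b2a, 77f21b4, b6929f3, c3c1b27, e020acb, fa14cd1}.
Ancestors of fe07606: {1290f9b, b6929f3, fa14cd1, fe07606}.
Common ancestors: {1290f9b, b6929f3, fa14cd1}.
Among these, b6929f3 is not an ancestor of any other common ancestor — it is the merge base.

b6929f3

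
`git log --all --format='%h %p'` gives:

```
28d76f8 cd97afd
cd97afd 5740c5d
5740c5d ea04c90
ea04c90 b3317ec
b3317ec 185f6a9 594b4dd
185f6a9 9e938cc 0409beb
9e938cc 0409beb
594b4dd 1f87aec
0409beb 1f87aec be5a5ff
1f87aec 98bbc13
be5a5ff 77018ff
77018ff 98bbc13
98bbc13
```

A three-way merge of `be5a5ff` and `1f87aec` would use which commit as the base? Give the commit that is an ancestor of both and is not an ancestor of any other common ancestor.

Ancestors of be5a5ff: {77018ff, 98bbc13, be5a5ff}.
Ancestors of 1f87aec: {1f87aec, 98bbc13}.
Common ancestors: {98bbc13}.
The only common ancestor is 98bbc13, so it is the merge base.

98bbc13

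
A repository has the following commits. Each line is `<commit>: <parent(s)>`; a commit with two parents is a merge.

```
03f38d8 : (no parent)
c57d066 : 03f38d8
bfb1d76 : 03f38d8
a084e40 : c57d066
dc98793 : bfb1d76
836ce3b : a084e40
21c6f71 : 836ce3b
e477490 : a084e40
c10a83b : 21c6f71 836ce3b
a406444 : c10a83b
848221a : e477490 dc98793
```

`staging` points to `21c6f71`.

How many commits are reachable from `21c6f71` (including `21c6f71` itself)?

Walking parent pointers from 21c6f71: reachable set = {03f38d8, 21c6f71, 836ce3b, a084e40, c57d066}.
That is 5 commits.

5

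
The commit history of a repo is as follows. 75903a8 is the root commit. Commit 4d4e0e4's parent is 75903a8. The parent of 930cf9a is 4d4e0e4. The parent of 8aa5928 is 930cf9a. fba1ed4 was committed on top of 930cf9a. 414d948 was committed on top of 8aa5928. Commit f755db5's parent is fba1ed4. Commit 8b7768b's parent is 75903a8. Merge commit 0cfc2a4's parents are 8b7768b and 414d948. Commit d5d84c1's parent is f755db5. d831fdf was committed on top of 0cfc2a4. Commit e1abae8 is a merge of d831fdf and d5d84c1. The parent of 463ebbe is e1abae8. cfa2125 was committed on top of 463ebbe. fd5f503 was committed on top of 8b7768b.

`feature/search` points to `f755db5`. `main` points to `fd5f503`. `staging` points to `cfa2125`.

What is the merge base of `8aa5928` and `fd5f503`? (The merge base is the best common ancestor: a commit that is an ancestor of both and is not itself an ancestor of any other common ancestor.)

75903a8

Ancestors of 8aa5928: {4d4e0e4, 75903a8, 8aa5928, 930cf9a}.
Ancestors of fd5f503: {75903a8, 8b7768b, fd5f503}.
Common ancestors: {75903a8}.
The only common ancestor is 75903a8, so it is the merge base.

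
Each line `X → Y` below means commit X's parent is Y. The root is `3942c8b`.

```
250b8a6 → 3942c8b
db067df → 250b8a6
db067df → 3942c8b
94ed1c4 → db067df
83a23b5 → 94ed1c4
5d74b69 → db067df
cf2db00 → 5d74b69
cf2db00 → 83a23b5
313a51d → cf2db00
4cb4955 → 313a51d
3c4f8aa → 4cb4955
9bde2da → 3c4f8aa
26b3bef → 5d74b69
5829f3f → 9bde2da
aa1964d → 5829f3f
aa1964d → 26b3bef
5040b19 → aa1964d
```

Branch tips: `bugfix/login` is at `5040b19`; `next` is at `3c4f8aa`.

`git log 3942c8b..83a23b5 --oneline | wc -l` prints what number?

Reachable from 83a23b5: {250b8a6, 3942c8b, 83a23b5, 94ed1c4, db067df}.
Reachable from 3942c8b: {3942c8b}.
In 83a23b5's history but not 3942c8b's: {250b8a6, 83a23b5, 94ed1c4, db067df} — 4 commits.

4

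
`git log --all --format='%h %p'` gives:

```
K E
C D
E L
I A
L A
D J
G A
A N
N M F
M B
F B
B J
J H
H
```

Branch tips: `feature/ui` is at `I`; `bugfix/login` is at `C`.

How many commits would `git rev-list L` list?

Walking parent pointers from L: reachable set = {A, B, F, H, J, L, M, N}.
That is 8 commits.

8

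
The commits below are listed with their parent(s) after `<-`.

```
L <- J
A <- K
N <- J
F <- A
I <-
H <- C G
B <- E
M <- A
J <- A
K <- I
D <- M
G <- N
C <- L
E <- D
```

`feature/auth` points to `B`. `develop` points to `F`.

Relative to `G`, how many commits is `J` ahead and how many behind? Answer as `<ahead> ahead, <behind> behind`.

Reachable from J: {A, I, J, K}.
Reachable from G: {A, G, I, J, K, N}.
Only in J's history (ahead): {} — 0.
Only in G's history (behind): {G, N} — 2.

0 ahead, 2 behind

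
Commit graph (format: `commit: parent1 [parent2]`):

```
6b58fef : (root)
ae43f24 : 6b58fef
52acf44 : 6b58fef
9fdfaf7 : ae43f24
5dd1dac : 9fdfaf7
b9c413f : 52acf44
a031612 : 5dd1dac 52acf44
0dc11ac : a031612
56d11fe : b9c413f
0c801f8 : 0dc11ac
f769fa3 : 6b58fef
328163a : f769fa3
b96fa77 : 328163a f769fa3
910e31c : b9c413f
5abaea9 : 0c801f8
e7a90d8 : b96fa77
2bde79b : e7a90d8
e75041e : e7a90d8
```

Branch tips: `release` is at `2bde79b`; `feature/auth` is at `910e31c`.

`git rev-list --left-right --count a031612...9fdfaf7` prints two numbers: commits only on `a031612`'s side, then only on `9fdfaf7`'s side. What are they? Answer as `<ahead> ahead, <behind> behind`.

Reachable from a031612: {52acf44, 5dd1dac, 6b58fef, 9fdfaf7, a031612, ae43f24}.
Reachable from 9fdfaf7: {6b58fef, 9fdfaf7, ae43f24}.
Only in a031612's history (ahead): {52acf44, 5dd1dac, a031612} — 3.
Only in 9fdfaf7's history (behind): {} — 0.

3 ahead, 0 behind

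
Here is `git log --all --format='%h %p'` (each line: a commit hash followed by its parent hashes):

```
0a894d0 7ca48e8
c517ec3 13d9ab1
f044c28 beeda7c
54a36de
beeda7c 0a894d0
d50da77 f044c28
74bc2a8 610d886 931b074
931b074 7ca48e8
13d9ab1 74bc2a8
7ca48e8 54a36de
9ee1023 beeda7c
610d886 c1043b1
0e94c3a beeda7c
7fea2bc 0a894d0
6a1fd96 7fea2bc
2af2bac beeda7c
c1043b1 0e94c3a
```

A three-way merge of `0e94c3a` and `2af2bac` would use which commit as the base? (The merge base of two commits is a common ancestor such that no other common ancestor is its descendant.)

beeda7c

Ancestors of 0e94c3a: {0a894d0, 0e94c3a, 54a36de, 7ca48e8, beeda7c}.
Ancestors of 2af2bac: {0a894d0, 2af2bac, 54a36de, 7ca48e8, beeda7c}.
Common ancestors: {0a894d0, 54a36de, 7ca48e8, beeda7c}.
Among these, beeda7c is not an ancestor of any other common ancestor — it is the merge base.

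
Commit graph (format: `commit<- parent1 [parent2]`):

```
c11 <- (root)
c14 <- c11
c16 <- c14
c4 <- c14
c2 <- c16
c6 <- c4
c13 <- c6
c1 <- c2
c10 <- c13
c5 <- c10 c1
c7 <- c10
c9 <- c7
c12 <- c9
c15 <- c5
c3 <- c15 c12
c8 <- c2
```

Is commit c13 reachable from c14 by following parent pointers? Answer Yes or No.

No

Ancestors of c14: {c11, c14}.
c13 is not in that set, so it is not an ancestor of c14.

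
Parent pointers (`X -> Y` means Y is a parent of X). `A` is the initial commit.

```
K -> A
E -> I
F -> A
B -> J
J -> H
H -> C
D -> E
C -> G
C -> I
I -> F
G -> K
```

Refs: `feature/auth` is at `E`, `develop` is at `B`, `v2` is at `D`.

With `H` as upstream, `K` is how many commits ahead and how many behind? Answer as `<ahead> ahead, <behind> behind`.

0 ahead, 5 behind

Reachable from K: {A, K}.
Reachable from H: {A, C, F, G, H, I, K}.
Only in K's history (ahead): {} — 0.
Only in H's history (behind): {C, F, G, H, I} — 5.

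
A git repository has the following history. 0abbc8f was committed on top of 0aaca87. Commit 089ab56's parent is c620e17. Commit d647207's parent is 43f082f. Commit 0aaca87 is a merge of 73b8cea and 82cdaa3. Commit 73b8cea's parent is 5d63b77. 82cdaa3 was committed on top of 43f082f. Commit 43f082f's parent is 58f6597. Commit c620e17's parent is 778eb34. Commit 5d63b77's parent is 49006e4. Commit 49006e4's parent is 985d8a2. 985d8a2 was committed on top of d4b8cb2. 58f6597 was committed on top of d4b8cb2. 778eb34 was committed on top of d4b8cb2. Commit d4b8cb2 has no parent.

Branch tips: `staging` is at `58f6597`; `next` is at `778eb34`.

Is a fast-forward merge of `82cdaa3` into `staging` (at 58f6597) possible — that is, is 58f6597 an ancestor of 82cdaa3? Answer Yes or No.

Yes

A fast-forward from 58f6597 to 82cdaa3 is possible iff 58f6597 is an ancestor of 82cdaa3.
Ancestors of 82cdaa3: {43f082f, 58f6597, 82cdaa3, d4b8cb2}.
58f6597 is among them, so fast-forward is possible.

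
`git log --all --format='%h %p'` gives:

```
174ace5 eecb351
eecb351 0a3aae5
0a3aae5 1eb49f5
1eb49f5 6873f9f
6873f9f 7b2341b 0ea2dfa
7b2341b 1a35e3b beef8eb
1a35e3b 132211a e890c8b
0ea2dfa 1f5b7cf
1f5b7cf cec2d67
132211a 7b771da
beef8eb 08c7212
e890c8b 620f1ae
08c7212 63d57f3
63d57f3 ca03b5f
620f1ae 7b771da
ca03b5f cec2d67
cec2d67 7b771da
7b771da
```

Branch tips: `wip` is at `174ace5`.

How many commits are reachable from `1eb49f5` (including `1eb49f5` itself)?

15

Walking parent pointers from 1eb49f5: reachable set = {08c7212, 0ea2dfa, 132211a, 1a35e3b, 1eb49f5, 1f5b7cf, 620f1ae, 63d57f3, 6873f9f, 7b2341b, 7b771da, beef8eb, ca03b5f, cec2d67, e890c8b}.
That is 15 commits.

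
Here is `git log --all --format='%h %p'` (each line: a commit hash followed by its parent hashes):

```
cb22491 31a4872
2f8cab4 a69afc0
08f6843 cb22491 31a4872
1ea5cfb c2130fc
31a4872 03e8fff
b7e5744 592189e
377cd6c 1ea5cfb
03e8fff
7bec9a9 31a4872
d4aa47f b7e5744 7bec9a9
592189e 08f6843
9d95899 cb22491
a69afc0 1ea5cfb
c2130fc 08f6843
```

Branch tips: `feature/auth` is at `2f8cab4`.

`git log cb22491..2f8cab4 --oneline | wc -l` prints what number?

5

Reachable from 2f8cab4: {03e8fff, 08f6843, 1ea5cfb, 2f8cab4, 31a4872, a69afc0, c2130fc, cb22491}.
Reachable from cb22491: {03e8fff, 31a4872, cb22491}.
In 2f8cab4's history but not cb22491's: {08f6843, 1ea5cfb, 2f8cab4, a69afc0, c2130fc} — 5 commits.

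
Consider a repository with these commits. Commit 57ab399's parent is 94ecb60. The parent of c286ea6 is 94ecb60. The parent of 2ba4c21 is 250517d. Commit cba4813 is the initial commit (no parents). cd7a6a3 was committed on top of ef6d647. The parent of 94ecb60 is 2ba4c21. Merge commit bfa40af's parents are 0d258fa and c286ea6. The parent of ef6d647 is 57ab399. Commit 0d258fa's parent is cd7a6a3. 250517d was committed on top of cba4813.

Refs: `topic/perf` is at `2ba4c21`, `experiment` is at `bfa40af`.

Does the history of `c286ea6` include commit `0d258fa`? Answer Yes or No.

No

Ancestors of c286ea6: {250517d, 2ba4c21, 94ecb60, c286ea6, cba4813}.
0d258fa is not in that set, so it is not an ancestor of c286ea6.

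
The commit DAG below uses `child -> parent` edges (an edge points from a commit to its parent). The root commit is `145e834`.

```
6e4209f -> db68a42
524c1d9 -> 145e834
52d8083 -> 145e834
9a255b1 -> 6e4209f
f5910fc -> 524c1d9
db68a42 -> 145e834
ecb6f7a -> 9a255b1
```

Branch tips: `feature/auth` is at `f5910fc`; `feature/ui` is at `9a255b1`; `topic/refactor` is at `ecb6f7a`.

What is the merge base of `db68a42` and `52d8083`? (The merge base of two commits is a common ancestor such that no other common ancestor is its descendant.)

145e834

Ancestors of db68a42: {145e834, db68a42}.
Ancestors of 52d8083: {145e834, 52d8083}.
Common ancestors: {145e834}.
The only common ancestor is 145e834, so it is the merge base.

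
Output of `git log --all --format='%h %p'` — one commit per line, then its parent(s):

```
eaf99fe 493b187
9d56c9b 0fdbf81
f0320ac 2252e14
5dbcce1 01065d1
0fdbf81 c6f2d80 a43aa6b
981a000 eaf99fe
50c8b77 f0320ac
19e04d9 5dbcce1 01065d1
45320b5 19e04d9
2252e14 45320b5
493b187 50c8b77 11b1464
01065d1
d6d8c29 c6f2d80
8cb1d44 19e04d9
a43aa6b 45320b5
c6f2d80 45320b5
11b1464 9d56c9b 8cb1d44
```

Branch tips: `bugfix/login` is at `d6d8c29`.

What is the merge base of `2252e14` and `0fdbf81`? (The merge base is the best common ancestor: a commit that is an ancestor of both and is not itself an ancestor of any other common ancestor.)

Ancestors of 2252e14: {01065d1, 19e04d9, 2252e14, 45320b5, 5dbcce1}.
Ancestors of 0fdbf81: {01065d1, 0fdbf81, 19e04d9, 45320b5, 5dbcce1, a43aa6b, c6f2d80}.
Common ancestors: {01065d1, 19e04d9, 45320b5, 5dbcce1}.
Among these, 45320b5 is not an ancestor of any other common ancestor — it is the merge base.

45320b5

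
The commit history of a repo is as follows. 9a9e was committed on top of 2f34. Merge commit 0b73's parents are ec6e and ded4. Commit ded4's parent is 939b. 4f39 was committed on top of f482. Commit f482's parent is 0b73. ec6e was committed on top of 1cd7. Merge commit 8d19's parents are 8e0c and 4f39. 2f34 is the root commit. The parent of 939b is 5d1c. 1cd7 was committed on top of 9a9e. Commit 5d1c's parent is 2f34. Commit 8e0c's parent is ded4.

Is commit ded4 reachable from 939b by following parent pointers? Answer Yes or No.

Ancestors of 939b: {2f34, 5d1c, 939b}.
ded4 is not in that set, so it is not an ancestor of 939b.

No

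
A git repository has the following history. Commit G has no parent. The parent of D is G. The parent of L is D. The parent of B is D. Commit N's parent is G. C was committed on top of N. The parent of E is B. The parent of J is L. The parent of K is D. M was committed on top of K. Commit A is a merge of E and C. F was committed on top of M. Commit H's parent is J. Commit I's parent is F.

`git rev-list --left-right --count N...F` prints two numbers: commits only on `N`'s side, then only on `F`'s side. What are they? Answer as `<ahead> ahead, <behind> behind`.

Reachable from N: {G, N}.
Reachable from F: {D, F, G, K, M}.
Only in N's history (ahead): {N} — 1.
Only in F's history (behind): {D, F, K, M} — 4.

1 ahead, 4 behind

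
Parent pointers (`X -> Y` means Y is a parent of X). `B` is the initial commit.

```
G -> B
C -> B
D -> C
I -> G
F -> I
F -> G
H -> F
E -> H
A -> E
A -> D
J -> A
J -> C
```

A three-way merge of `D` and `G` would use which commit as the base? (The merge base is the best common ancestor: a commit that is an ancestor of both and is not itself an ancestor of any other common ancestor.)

B

Ancestors of D: {B, C, D}.
Ancestors of G: {B, G}.
Common ancestors: {B}.
The only common ancestor is B, so it is the merge base.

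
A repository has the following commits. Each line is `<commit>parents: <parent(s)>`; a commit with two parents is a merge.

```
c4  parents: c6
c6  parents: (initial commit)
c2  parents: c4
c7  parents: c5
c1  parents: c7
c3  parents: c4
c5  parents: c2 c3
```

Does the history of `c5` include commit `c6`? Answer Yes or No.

Yes

Ancestors of c5 (commits reachable by following parents): {c2, c3, c4, c5, c6}.
c6 is in that set, so it is an ancestor of c5.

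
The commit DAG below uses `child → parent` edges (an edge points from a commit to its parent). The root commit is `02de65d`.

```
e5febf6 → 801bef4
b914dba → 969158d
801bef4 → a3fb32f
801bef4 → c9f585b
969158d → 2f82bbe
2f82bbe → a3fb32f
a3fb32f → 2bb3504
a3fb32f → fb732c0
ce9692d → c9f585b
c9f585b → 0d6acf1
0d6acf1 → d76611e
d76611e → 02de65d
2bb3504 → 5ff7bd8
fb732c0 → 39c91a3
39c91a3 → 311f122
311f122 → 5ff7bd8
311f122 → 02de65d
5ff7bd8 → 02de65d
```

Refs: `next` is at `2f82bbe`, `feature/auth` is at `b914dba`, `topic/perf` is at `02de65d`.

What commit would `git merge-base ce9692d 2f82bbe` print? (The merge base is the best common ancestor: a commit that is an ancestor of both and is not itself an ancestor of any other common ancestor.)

02de65d

Ancestors of ce9692d: {02de65d, 0d6acf1, c9f585b, ce9692d, d76611e}.
Ancestors of 2f82bbe: {02de65d, 2bb3504, 2f82bbe, 311f122, 39c91a3, 5ff7bd8, a3fb32f, fb732c0}.
Common ancestors: {02de65d}.
The only common ancestor is 02de65d, so it is the merge base.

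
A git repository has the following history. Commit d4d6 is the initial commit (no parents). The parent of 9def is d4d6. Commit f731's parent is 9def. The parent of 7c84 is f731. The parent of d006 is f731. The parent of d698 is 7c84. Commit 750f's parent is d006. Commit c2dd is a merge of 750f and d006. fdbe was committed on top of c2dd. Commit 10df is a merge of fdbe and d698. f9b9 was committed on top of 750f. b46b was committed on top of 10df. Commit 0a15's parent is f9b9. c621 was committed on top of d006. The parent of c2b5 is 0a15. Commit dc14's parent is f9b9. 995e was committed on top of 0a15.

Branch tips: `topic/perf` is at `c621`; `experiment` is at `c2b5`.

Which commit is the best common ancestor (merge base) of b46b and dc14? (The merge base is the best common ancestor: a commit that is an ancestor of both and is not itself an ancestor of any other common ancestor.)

750f

Ancestors of b46b: {10df, 750f, 7c84, 9def, b46b, c2dd, d006, d4d6, d698, f731, fdbe}.
Ancestors of dc14: {750f, 9def, d006, d4d6, dc14, f731, f9b9}.
Common ancestors: {750f, 9def, d006, d4d6, f731}.
Among these, 750f is not an ancestor of any other common ancestor — it is the merge base.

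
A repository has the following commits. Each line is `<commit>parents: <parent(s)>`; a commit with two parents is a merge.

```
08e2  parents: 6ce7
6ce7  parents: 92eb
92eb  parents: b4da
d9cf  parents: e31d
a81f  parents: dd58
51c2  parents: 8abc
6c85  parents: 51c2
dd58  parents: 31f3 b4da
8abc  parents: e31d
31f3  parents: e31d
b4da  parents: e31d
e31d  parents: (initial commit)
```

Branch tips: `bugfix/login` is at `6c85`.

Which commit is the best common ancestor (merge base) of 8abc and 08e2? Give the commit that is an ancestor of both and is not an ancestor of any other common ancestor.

e31d

Ancestors of 8abc: {8abc, e31d}.
Ancestors of 08e2: {08e2, 6ce7, 92eb, b4da, e31d}.
Common ancestors: {e31d}.
The only common ancestor is e31d, so it is the merge base.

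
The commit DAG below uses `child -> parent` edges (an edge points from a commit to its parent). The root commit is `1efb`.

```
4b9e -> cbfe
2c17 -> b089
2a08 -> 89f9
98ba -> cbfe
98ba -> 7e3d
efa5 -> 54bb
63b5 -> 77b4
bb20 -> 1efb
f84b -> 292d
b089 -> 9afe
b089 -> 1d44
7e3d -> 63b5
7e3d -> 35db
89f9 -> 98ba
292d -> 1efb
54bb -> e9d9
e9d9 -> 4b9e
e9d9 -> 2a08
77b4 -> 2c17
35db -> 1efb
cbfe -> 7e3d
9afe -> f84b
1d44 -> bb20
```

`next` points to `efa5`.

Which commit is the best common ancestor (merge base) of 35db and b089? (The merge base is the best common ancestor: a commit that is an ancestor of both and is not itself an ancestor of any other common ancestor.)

1efb

Ancestors of 35db: {1efb, 35db}.
Ancestors of b089: {1d44, 1efb, 292d, 9afe, b089, bb20, f84b}.
Common ancestors: {1efb}.
The only common ancestor is 1efb, so it is the merge base.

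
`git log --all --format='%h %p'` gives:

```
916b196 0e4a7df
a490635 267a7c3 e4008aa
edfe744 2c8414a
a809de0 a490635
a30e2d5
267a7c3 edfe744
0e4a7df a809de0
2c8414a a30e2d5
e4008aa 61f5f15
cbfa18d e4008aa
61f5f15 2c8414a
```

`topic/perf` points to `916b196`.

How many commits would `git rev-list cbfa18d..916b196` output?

Reachable from 916b196: {0e4a7df, 267a7c3, 2c8414a, 61f5f15, 916b196, a30e2d5, a490635, a809de0, e4008aa, edfe744}.
Reachable from cbfa18d: {2c8414a, 61f5f15, a30e2d5, cbfa18d, e4008aa}.
In 916b196's history but not cbfa18d's: {0e4a7df, 267a7c3, 916b196, a490635, a809de0, edfe744} — 6 commits.

6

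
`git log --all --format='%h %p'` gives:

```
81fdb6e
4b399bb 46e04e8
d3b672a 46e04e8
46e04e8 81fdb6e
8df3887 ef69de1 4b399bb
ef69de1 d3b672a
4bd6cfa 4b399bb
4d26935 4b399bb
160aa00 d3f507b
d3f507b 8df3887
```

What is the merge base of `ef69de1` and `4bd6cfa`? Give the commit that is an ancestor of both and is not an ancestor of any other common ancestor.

46e04e8

Ancestors of ef69de1: {46e04e8, 81fdb6e, d3b672a, ef69de1}.
Ancestors of 4bd6cfa: {46e04e8, 4b399bb, 4bd6cfa, 81fdb6e}.
Common ancestors: {46e04e8, 81fdb6e}.
Among these, 46e04e8 is not an ancestor of any other common ancestor — it is the merge base.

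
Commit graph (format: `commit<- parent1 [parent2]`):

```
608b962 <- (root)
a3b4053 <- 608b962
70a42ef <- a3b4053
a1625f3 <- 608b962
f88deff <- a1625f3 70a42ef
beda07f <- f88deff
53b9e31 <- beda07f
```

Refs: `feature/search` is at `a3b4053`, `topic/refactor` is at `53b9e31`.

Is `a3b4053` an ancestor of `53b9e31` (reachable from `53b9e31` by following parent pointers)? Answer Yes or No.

Ancestors of 53b9e31 (commits reachable by following parents): {53b9e31, 608b962, 70a42ef, a1625f3, a3b4053, beda07f, f88deff}.
a3b4053 is in that set, so it is an ancestor of 53b9e31.

Yes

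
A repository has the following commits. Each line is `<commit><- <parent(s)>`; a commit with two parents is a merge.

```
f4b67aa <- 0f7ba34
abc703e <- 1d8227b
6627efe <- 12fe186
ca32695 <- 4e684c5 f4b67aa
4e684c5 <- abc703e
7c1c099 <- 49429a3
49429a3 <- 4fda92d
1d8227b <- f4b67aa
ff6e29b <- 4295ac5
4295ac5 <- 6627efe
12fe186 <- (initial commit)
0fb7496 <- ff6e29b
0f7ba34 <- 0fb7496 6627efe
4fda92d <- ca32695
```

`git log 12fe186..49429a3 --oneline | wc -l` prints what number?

Reachable from 49429a3: {0f7ba34, 0fb7496, 12fe186, 1d8227b, 4295ac5, 49429a3, 4e684c5, 4fda92d, 6627efe, abc703e, ca32695, f4b67aa, ff6e29b}.
Reachable from 12fe186: {12fe186}.
In 49429a3's history but not 12fe186's: {0f7ba34, 0fb7496, 1d8227b, 4295ac5, 49429a3, 4e684c5, 4fda92d, 6627efe, abc703e, ca32695, f4b67aa, ff6e29b} — 12 commits.

12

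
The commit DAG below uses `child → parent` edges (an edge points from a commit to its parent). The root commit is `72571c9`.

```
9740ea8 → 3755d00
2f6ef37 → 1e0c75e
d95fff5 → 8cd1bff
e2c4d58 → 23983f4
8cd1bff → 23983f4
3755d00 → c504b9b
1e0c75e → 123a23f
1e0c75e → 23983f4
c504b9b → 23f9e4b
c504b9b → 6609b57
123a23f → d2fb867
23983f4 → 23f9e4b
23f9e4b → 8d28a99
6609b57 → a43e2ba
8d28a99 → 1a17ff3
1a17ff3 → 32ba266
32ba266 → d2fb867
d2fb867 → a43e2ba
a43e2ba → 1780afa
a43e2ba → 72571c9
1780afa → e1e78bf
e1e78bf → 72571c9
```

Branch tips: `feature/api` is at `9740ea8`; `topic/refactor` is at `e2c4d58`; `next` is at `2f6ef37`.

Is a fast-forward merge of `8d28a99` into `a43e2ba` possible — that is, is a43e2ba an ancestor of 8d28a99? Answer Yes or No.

Yes

A fast-forward from a43e2ba to 8d28a99 is possible iff a43e2ba is an ancestor of 8d28a99.
Ancestors of 8d28a99: {1780afa, 1a17ff3, 32ba266, 72571c9, 8d28a99, a43e2ba, d2fb867, e1e78bf}.
a43e2ba is among them, so fast-forward is possible.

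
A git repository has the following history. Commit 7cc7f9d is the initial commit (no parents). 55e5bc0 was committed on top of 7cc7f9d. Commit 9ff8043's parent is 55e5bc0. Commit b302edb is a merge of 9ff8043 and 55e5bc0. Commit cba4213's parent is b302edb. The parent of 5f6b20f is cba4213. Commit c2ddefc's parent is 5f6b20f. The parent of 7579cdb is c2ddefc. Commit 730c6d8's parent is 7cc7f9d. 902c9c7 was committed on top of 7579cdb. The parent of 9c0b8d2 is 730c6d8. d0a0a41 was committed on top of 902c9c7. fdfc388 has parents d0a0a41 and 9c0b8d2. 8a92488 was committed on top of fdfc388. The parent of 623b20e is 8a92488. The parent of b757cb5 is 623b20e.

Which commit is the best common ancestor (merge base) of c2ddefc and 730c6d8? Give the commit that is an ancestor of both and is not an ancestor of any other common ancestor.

7cc7f9d

Ancestors of c2ddefc: {55e5bc0, 5f6b20f, 7cc7f9d, 9ff8043, b302edb, c2ddefc, cba4213}.
Ancestors of 730c6d8: {730c6d8, 7cc7f9d}.
Common ancestors: {7cc7f9d}.
The only common ancestor is 7cc7f9d, so it is the merge base.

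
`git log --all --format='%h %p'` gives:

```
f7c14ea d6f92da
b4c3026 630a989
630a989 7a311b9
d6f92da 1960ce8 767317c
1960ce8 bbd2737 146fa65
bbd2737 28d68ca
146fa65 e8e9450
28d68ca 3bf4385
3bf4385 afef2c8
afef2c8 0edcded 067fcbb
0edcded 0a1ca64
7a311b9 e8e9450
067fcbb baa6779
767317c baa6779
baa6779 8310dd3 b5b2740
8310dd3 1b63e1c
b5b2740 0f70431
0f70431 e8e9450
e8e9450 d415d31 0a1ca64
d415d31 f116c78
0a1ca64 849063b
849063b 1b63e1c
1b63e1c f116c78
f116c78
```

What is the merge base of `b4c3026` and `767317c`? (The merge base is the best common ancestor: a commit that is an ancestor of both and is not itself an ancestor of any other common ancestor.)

e8e9450

Ancestors of b4c3026: {0a1ca64, 1b63e1c, 630a989, 7a311b9, 849063b, b4c3026, d415d31, e8e9450, f116c78}.
Ancestors of 767317c: {0a1ca64, 0f70431, 1b63e1c, 767317c, 8310dd3, 849063b, b5b2740, baa6779, d415d31, e8e9450, f116c78}.
Common ancestors: {0a1ca64, 1b63e1c, 849063b, d415d31, e8e9450, f116c78}.
Among these, e8e9450 is not an ancestor of any other common ancestor — it is the merge base.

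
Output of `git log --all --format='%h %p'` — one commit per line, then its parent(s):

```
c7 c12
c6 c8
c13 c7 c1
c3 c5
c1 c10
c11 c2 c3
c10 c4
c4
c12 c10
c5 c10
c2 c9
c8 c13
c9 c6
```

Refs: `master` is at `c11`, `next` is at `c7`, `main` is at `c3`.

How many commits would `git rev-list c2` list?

10

Walking parent pointers from c2: reachable set = {c1, c10, c12, c13, c2, c4, c6, c7, c8, c9}.
That is 10 commits.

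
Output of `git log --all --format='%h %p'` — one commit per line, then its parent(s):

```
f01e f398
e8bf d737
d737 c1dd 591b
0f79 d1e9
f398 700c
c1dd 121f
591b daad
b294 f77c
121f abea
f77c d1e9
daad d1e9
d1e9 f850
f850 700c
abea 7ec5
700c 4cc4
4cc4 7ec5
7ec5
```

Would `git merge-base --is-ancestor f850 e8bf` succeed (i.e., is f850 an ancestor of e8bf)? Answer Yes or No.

Ancestors of e8bf (commits reachable by following parents): {121f, 4cc4, 591b, 700c, 7ec5, abea, c1dd, d1e9, d737, daad, e8bf, f850}.
f850 is in that set, so it is an ancestor of e8bf.

Yes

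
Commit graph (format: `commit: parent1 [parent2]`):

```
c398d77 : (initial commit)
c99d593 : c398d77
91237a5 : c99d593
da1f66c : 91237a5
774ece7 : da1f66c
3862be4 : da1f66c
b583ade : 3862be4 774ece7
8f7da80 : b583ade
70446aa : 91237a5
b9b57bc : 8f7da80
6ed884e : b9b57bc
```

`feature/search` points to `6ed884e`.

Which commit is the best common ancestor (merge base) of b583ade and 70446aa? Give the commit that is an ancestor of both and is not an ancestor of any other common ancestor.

91237a5

Ancestors of b583ade: {3862be4, 774ece7, 91237a5, b583ade, c398d77, c99d593, da1f66c}.
Ancestors of 70446aa: {70446aa, 91237a5, c398d77, c99d593}.
Common ancestors: {91237a5, c398d77, c99d593}.
Among these, 91237a5 is not an ancestor of any other common ancestor — it is the merge base.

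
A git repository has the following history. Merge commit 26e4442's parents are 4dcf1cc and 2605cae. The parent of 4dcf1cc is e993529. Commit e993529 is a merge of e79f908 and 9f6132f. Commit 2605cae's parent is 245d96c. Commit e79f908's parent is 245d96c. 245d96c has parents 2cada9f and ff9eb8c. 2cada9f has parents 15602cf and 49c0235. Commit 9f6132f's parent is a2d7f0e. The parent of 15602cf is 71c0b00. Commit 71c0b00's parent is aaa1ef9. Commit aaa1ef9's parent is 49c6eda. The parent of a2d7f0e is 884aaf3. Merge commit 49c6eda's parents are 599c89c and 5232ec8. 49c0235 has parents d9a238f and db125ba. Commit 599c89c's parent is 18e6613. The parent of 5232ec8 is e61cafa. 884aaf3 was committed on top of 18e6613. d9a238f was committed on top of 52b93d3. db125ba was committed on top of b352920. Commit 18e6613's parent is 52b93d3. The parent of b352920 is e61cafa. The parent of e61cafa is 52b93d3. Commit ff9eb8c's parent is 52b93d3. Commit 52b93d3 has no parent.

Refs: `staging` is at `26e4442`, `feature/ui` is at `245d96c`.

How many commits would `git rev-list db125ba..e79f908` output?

13

Reachable from e79f908: {15602cf, 18e6613, 245d96c, 2cada9f, 49c0235, 49c6eda, 5232ec8, 52b93d3, 599c89c, 71c0b00, aaa1ef9, b352920, d9a238f, db125ba, e61cafa, e79f908, ff9eb8c}.
Reachable from db125ba: {52b93d3, b352920, db125ba, e61cafa}.
In e79f908's history but not db125ba's: {15602cf, 18e6613, 245d96c, 2cada9f, 49c0235, 49c6eda, 5232ec8, 599c89c, 71c0b00, aaa1ef9, d9a238f, e79f908, ff9eb8c} — 13 commits.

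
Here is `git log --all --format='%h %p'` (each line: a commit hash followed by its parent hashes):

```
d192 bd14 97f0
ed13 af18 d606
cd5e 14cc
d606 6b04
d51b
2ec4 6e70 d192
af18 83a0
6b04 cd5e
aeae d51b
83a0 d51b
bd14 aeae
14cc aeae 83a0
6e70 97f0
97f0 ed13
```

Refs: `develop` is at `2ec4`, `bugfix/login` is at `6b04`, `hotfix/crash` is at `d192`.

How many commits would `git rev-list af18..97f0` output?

Reachable from 97f0: {14cc, 6b04, 83a0, 97f0, aeae, af18, cd5e, d51b, d606, ed13}.
Reachable from af18: {83a0, af18, d51b}.
In 97f0's history but not af18's: {14cc, 6b04, 97f0, aeae, cd5e, d606, ed13} — 7 commits.

7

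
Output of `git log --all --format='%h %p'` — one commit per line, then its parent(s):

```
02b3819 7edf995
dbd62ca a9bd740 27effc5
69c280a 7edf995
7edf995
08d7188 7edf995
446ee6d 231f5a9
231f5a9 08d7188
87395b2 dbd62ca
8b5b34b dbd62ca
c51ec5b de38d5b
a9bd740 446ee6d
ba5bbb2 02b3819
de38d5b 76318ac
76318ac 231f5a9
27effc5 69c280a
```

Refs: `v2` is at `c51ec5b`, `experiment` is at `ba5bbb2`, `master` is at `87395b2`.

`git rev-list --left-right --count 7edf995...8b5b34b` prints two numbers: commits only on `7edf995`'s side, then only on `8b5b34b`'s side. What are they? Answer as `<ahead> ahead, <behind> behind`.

0 ahead, 8 behind

Reachable from 7edf995: {7edf995}.
Reachable from 8b5b34b: {08d7188, 231f5a9, 27effc5, 446ee6d, 69c280a, 7edf995, 8b5b34b, a9bd740, dbd62ca}.
Only in 7edf995's history (ahead): {} — 0.
Only in 8b5b34b's history (behind): {08d7188, 231f5a9, 27effc5, 446ee6d, 69c280a, 8b5b34b, a9bd740, dbd62ca} — 8.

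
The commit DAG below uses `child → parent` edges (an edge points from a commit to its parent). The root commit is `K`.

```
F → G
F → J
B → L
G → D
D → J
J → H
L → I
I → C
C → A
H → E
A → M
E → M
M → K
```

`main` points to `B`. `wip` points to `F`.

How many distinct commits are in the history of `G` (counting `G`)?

Walking parent pointers from G: reachable set = {D, E, G, H, J, K, M}.
That is 7 commits.

7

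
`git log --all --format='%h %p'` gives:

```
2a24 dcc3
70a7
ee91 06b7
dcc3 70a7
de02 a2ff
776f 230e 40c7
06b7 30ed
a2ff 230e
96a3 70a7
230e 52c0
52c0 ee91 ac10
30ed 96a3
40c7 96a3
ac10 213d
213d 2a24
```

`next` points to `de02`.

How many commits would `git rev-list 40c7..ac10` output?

4

Reachable from ac10: {213d, 2a24, 70a7, ac10, dcc3}.
Reachable from 40c7: {40c7, 70a7, 96a3}.
In ac10's history but not 40c7's: {213d, 2a24, ac10, dcc3} — 4 commits.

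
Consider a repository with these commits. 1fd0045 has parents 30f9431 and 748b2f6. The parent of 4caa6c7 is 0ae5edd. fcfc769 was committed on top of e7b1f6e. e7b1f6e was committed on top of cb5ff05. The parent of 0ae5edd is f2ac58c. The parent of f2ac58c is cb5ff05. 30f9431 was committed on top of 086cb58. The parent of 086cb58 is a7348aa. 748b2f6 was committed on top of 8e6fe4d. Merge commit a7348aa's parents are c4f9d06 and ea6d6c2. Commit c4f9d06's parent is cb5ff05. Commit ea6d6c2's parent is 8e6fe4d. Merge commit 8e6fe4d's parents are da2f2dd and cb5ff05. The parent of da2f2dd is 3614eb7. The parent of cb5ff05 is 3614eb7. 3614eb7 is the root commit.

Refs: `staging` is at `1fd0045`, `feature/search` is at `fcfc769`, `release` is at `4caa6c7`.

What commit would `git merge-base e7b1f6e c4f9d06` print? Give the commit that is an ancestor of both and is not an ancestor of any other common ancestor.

Ancestors of e7b1f6e: {3614eb7, cb5ff05, e7b1f6e}.
Ancestors of c4f9d06: {3614eb7, c4f9d06, cb5ff05}.
Common ancestors: {3614eb7, cb5ff05}.
Among these, cb5ff05 is not an ancestor of any other common ancestor — it is the merge base.

cb5ff05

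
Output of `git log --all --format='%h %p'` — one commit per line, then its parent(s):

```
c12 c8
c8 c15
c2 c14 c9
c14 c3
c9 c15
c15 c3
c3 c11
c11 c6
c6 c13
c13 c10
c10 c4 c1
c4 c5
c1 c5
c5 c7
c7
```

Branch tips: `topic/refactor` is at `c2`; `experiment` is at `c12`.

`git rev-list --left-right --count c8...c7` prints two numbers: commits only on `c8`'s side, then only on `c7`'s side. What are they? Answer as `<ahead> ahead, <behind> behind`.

10 ahead, 0 behind

Reachable from c8: {c1, c10, c11, c13, c15, c3, c4, c5, c6, c7, c8}.
Reachable from c7: {c7}.
Only in c8's history (ahead): {c1, c10, c11, c13, c15, c3, c4, c5, c6, c8} — 10.
Only in c7's history (behind): {} — 0.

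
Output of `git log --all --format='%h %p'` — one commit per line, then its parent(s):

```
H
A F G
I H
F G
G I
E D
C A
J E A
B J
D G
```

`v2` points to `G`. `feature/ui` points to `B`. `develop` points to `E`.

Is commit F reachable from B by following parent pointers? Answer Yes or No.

Yes

Ancestors of B (commits reachable by following parents): {A, B, D, E, F, G, H, I, J}.
F is in that set, so it is an ancestor of B.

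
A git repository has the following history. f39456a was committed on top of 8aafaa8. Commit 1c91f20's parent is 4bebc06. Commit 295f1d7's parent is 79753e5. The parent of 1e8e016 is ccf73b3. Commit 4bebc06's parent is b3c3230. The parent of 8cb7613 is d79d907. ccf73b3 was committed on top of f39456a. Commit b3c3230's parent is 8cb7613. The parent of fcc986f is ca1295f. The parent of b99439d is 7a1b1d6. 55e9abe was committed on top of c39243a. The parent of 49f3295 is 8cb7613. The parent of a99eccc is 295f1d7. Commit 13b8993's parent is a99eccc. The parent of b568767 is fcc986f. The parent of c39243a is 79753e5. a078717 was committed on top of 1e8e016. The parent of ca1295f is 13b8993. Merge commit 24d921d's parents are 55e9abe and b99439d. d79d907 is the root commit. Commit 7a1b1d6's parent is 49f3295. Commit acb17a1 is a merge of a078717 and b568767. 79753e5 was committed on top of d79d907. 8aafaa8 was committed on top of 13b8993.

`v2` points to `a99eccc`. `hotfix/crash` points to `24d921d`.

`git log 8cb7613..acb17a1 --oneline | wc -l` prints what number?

Reachable from acb17a1: {13b8993, 1e8e016, 295f1d7, 79753e5, 8aafaa8, a078717, a99eccc, acb17a1, b568767, ca1295f, ccf73b3, d79d907, f39456a, fcc986f}.
Reachable from 8cb7613: {8cb7613, d79d907}.
In acb17a1's history but not 8cb7613's: {13b8993, 1e8e016, 295f1d7, 79753e5, 8aafaa8, a078717, a99eccc, acb17a1, b568767, ca1295f, ccf73b3, f39456a, fcc986f} — 13 commits.

13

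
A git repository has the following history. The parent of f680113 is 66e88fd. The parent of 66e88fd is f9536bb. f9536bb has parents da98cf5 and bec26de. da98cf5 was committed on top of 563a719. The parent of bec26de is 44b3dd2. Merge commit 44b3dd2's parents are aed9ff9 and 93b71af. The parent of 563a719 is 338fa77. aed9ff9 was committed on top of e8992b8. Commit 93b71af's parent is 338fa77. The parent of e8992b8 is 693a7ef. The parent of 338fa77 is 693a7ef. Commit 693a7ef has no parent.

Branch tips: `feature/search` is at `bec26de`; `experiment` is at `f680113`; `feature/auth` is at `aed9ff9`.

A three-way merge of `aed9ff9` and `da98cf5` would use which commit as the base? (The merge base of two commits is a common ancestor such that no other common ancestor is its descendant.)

Ancestors of aed9ff9: {693a7ef, aed9ff9, e8992b8}.
Ancestors of da98cf5: {338fa77, 563a719, 693a7ef, da98cf5}.
Common ancestors: {693a7ef}.
The only common ancestor is 693a7ef, so it is the merge base.

693a7ef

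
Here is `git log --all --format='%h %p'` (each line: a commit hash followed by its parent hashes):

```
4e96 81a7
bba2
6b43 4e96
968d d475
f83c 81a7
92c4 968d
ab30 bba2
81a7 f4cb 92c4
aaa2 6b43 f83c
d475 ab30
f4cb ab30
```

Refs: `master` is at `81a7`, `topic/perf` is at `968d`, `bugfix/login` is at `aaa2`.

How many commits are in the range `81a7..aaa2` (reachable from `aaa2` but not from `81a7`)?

Reachable from aaa2: {4e96, 6b43, 81a7, 92c4, 968d, aaa2, ab30, bba2, d475, f4cb, f83c}.
Reachable from 81a7: {81a7, 92c4, 968d, ab30, bba2, d475, f4cb}.
In aaa2's history but not 81a7's: {4e96, 6b43, aaa2, f83c} — 4 commits.

4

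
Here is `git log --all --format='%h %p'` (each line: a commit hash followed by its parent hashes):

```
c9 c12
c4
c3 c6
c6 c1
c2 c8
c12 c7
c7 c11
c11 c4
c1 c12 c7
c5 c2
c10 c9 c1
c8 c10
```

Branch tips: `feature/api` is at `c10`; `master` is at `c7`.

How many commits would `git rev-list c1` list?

5

Walking parent pointers from c1: reachable set = {c1, c11, c12, c4, c7}.
That is 5 commits.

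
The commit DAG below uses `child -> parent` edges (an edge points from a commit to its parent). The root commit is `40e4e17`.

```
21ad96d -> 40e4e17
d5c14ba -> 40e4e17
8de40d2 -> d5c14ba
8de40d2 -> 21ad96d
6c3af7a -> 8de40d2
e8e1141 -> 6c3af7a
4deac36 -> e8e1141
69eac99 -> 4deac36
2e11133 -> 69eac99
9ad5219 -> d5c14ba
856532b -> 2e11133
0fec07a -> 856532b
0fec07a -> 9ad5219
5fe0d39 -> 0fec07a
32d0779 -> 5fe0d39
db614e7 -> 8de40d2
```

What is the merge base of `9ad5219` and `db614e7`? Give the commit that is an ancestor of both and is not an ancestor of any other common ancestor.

Ancestors of 9ad5219: {40e4e17, 9ad5219, d5c14ba}.
Ancestors of db614e7: {21ad96d, 40e4e17, 8de40d2, d5c14ba, db614e7}.
Common ancestors: {40e4e17, d5c14ba}.
Among these, d5c14ba is not an ancestor of any other common ancestor — it is the merge base.

d5c14ba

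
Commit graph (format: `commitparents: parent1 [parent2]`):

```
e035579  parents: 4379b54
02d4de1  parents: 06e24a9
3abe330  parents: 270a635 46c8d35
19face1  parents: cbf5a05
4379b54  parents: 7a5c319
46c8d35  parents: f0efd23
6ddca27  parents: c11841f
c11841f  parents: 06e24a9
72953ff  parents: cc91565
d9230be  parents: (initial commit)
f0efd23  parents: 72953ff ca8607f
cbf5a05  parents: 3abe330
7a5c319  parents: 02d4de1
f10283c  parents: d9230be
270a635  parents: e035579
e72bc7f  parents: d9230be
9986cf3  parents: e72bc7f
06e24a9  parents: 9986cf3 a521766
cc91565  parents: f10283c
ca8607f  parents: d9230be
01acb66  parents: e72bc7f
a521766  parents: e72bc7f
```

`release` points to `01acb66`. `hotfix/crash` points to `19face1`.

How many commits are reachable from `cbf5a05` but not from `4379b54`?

Reachable from cbf5a05: {02d4de1, 06e24a9, 270a635, 3abe330, 4379b54, 46c8d35, 72953ff, 7a5c319, 9986cf3, a521766, ca8607f, cbf5a05, cc91565, d9230be, e035579, e72bc7f, f0efd23, f10283c}.
Reachable from 4379b54: {02d4de1, 06e24a9, 4379b54, 7a5c319, 9986cf3, a521766, d9230be, e72bc7f}.
In cbf5a05's history but not 4379b54's: {270a635, 3abe330, 46c8d35, 72953ff, ca8607f, cbf5a05, cc91565, e035579, f0efd23, f10283c} — 10 commits.

10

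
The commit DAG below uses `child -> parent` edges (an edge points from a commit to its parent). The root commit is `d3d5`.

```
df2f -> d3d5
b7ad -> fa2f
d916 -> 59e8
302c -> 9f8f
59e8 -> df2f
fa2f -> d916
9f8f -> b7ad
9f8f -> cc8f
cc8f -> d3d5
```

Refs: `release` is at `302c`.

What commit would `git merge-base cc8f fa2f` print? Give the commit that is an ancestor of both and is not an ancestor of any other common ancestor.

d3d5

Ancestors of cc8f: {cc8f, d3d5}.
Ancestors of fa2f: {59e8, d3d5, d916, df2f, fa2f}.
Common ancestors: {d3d5}.
The only common ancestor is d3d5, so it is the merge base.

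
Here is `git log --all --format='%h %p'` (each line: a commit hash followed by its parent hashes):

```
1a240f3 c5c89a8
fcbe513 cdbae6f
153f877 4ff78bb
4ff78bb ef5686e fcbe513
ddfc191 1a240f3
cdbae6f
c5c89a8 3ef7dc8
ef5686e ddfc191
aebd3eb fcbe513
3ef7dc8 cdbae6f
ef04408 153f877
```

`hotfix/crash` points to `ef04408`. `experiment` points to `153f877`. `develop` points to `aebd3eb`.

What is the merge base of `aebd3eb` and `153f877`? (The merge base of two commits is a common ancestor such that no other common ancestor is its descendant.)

fcbe513

Ancestors of aebd3eb: {aebd3eb, cdbae6f, fcbe513}.
Ancestors of 153f877: {153f877, 1a240f3, 3ef7dc8, 4ff78bb, c5c89a8, cdbae6f, ddfc191, ef5686e, fcbe513}.
Common ancestors: {cdbae6f, fcbe513}.
Among these, fcbe513 is not an ancestor of any other common ancestor — it is the merge base.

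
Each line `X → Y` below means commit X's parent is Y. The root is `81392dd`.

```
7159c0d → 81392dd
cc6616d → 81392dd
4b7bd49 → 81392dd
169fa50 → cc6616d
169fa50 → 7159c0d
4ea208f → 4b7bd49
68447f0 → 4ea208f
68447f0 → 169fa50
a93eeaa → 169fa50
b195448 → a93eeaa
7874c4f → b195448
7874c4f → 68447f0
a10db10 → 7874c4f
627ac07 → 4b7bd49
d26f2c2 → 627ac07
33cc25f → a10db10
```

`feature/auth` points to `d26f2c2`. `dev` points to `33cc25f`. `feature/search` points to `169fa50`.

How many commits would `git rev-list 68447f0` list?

Walking parent pointers from 68447f0: reachable set = {169fa50, 4b7bd49, 4ea208f, 68447f0, 7159c0d, 81392dd, cc6616d}.
That is 7 commits.

7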